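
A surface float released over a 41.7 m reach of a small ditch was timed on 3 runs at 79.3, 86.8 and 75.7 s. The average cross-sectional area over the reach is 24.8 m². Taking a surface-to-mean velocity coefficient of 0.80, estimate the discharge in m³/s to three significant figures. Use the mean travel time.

t̄ = (79.3 + 86.8 + 75.7) / 3 = 80.6 s
v_surface = L / t̄ = 41.7 / 80.6 = 0.5174 m/s
v_mean = 0.80 × 0.5174 = 0.4139 m/s
Q = A × v_mean = 24.8 × 0.4139 = 10.26 m³/s

10.3 m³/s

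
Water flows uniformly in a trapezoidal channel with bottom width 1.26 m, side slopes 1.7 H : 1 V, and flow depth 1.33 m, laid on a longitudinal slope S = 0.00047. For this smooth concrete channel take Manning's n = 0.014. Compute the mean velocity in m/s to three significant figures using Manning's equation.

1.24 m/s

A = (b + z·y)·y = (1.26 + 1.7×1.33)×1.33 = 4.683 m²
P = b + 2y√(1+z²) = 1.26 + 2×1.33×√(1+1.7²) = 6.506 m
R = A/P = 4.683/6.506 = 0.7197 m
Q = (1/n)·A·R^(2/3)·S^(1/2) = (1/0.014) × 4.683 × 0.7197^(2/3) × 0.00047^(1/2) = 5.824 m³/s
V = Q/A = 5.824/4.683 = 1.244 m/s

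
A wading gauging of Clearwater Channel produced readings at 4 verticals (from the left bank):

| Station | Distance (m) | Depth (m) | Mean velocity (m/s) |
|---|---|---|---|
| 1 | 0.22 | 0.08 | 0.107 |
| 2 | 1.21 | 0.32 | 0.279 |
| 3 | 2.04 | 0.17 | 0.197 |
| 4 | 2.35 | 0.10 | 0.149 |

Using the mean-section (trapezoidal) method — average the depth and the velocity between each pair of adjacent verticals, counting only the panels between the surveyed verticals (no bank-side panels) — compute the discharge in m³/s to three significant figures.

0.0939 m³/s

Panel 1-2: Δb = 0.99 m, d̄ = (0.08+0.32)/2 = 0.2, v̄ = (0.107+0.279)/2 = 0.193 → q = 0.99×0.2×0.193 = 0.03821 m³/s
Panel 2-3: Δb = 0.83 m, d̄ = (0.32+0.17)/2 = 0.245, v̄ = (0.279+0.197)/2 = 0.238 → q = 0.83×0.245×0.238 = 0.04840 m³/s
Panel 3-4: Δb = 0.31 m, d̄ = (0.17+0.10)/2 = 0.135, v̄ = (0.197+0.149)/2 = 0.173 → q = 0.31×0.135×0.173 = 0.007240 m³/s
Q = Σ q = 0.09385 m³/s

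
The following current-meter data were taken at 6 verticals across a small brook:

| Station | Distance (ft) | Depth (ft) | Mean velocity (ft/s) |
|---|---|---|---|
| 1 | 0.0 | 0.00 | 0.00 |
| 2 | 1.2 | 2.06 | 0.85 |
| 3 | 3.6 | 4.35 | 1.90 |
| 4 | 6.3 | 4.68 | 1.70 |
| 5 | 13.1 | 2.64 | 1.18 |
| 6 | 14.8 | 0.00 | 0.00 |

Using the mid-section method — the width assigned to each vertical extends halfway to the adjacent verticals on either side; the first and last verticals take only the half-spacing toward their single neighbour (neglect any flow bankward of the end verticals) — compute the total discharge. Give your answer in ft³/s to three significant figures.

w_2 = (3.6 − 0.0)/2 = 1.8 ft; q_2 = 0.85 × 2.06 × 1.8 = 3.152 ft³/s
w_3 = (6.3 − 1.2)/2 = 2.55 ft; q_3 = 1.90 × 4.35 × 2.55 = 21.08 ft³/s
w_4 = (13.1 − 3.6)/2 = 4.75 ft; q_4 = 1.70 × 4.68 × 4.75 = 37.79 ft³/s
w_5 = (14.8 − 6.3)/2 = 4.25 ft; q_5 = 1.18 × 2.64 × 4.25 = 13.24 ft³/s
Stations 1, 6 contribute zero (depth or velocity is 0).
Q = Σ qᵢ = 75.26 ft³/s

75.3 ft³/s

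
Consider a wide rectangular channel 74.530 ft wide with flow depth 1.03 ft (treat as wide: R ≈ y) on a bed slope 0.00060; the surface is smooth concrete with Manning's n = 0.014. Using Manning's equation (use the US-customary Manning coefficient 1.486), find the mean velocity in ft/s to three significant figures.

A = b·y = 74.530 × 1.03 = 76.77 ft²
Wide channel: R ≈ y = 1.03 ft
Q = (1.486/n)·A·R^(2/3)·S^(1/2) = (1.486/0.014) × 76.77 × 1.030^(2/3) × 0.00060^(1/2) = 203.6 ft³/s
V = Q/A = 203.6/76.77 = 2.652 ft/s

2.65 ft/s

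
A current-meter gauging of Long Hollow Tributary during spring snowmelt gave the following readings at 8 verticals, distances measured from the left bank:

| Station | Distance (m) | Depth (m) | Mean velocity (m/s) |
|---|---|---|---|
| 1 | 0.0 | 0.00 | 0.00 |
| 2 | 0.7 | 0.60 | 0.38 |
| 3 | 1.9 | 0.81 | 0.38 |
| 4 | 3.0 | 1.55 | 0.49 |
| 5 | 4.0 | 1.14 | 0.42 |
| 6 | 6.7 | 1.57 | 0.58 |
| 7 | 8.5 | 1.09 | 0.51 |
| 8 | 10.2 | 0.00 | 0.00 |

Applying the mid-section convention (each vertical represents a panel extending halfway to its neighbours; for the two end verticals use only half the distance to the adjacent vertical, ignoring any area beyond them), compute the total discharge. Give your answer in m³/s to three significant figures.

5.28 m³/s

w_2 = (1.9 − 0.0)/2 = 0.95 m; q_2 = 0.38 × 0.60 × 0.95 = 0.2166 m³/s
w_3 = (3.0 − 0.7)/2 = 1.15 m; q_3 = 0.38 × 0.81 × 1.15 = 0.3540 m³/s
w_4 = (4.0 − 1.9)/2 = 1.05 m; q_4 = 0.49 × 1.55 × 1.05 = 0.7975 m³/s
w_5 = (6.7 − 3.0)/2 = 1.85 m; q_5 = 0.42 × 1.14 × 1.85 = 0.8858 m³/s
w_6 = (8.5 − 4.0)/2 = 2.25 m; q_6 = 0.58 × 1.57 × 2.25 = 2.049 m³/s
w_7 = (10.2 − 6.7)/2 = 1.75 m; q_7 = 0.51 × 1.09 × 1.75 = 0.9728 m³/s
Stations 1, 8 contribute zero (depth or velocity is 0).
Q = Σ qᵢ = 5.276 m³/s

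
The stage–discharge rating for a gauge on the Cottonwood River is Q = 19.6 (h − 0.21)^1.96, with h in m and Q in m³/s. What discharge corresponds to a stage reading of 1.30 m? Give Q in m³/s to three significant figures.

Q = 19.6 × (1.30 − 0.21)^1.96 = 19.6 × 1.09^1.96 = 23.21 m³/s

23.2 m³/s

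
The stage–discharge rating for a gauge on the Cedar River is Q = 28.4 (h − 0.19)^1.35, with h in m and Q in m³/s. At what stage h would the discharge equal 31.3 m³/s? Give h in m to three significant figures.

h − h₀ = (Q/C)^(1/b) = (31.3/28.4)^(1/1.35) = 1.075 m
h = 0.19 + 1.075 = 1.265 m

1.26 m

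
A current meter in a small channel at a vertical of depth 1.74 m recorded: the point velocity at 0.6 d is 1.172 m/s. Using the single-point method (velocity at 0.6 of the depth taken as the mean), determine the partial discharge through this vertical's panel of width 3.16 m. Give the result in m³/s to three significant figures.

6.44 m³/s

v̄ = v₀.₆ = 1.172 m/s
q = v̄ × d × w = 1.172 × 1.74 × 3.16 = 6.444 m³/s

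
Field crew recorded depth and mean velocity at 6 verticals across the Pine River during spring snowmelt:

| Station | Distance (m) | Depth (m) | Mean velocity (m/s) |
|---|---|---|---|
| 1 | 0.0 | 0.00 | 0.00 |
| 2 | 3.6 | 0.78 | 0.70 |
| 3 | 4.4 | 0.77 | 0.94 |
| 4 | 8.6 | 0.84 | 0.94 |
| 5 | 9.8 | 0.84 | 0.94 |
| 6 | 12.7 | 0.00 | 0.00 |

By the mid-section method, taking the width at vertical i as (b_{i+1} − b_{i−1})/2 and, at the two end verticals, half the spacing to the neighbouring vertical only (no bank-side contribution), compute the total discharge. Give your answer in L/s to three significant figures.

6760 L/s

w_2 = (4.4 − 0.0)/2 = 2.2 m; q_2 = 0.70 × 0.78 × 2.2 = 1.201 m³/s
w_3 = (8.6 − 3.6)/2 = 2.5 m; q_3 = 0.94 × 0.77 × 2.5 = 1.810 m³/s
w_4 = (9.8 − 4.4)/2 = 2.7 m; q_4 = 0.94 × 0.84 × 2.7 = 2.132 m³/s
w_5 = (12.7 − 8.6)/2 = 2.05 m; q_5 = 0.94 × 0.84 × 2.05 = 1.619 m³/s
Stations 1, 6 contribute zero (depth or velocity is 0).
Q = Σ qᵢ = 6.761 m³/s
= 6.761 × 1000 = 6761 L/s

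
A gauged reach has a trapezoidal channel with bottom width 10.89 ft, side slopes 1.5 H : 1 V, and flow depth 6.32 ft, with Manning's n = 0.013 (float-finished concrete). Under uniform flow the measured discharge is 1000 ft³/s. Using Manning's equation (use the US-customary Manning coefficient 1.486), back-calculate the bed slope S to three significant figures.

A = (b + z·y)·y = (10.89 + 1.5×6.32)×6.32 = 128.7 ft²
P = b + 2y√(1+z²) = 10.89 + 2×6.32×√(1+1.5²) = 33.68 ft
R = A/P = 128.7/33.68 = 3.823 ft
S = (Q·n / (1.486·A·R^(2/3)))² = (1000×0.013 / (1.486×128.7×2.445))² = 0.0007726

0.000773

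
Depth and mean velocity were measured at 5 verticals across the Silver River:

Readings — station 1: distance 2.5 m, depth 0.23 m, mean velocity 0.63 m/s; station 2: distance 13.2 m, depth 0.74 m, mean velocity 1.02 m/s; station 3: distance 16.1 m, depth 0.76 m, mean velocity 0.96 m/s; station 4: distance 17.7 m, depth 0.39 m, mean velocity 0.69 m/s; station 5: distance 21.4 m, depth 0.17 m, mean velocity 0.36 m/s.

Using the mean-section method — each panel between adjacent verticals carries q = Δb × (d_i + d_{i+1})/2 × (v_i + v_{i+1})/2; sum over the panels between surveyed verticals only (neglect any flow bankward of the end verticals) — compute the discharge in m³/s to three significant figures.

7.74 m³/s

Panel 1-2: Δb = 10.7 m, d̄ = (0.23+0.74)/2 = 0.485, v̄ = (0.63+1.02)/2 = 0.825 → q = 10.7×0.485×0.825 = 4.281 m³/s
Panel 2-3: Δb = 2.9 m, d̄ = (0.74+0.76)/2 = 0.75, v̄ = (1.02+0.96)/2 = 0.99 → q = 2.9×0.75×0.99 = 2.153 m³/s
Panel 3-4: Δb = 1.6 m, d̄ = (0.76+0.39)/2 = 0.575, v̄ = (0.96+0.69)/2 = 0.825 → q = 1.6×0.575×0.825 = 0.7590 m³/s
Panel 4-5: Δb = 3.7 m, d̄ = (0.39+0.17)/2 = 0.28, v̄ = (0.69+0.36)/2 = 0.525 → q = 3.7×0.28×0.525 = 0.5439 m³/s
Q = Σ q = 7.737 m³/s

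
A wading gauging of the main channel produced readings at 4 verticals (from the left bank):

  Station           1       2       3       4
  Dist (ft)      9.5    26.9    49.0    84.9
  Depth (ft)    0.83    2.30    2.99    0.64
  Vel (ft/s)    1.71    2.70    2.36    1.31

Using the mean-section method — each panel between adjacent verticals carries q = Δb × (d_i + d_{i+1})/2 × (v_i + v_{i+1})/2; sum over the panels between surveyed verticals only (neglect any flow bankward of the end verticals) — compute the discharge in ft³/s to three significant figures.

Panel 1-2: Δb = 17.4 ft, d̄ = (0.83+2.30)/2 = 1.565, v̄ = (1.71+2.70)/2 = 2.205 → q = 17.4×1.565×2.205 = 60.04 ft³/s
Panel 2-3: Δb = 22.1 ft, d̄ = (2.30+2.99)/2 = 2.645, v̄ = (2.70+2.36)/2 = 2.53 → q = 22.1×2.645×2.53 = 147.9 ft³/s
Panel 3-4: Δb = 35.9 ft, d̄ = (2.99+0.64)/2 = 1.815, v̄ = (2.36+1.31)/2 = 1.835 → q = 35.9×1.815×1.835 = 119.6 ft³/s
Q = Σ q = 327.5 ft³/s

328 ft³/s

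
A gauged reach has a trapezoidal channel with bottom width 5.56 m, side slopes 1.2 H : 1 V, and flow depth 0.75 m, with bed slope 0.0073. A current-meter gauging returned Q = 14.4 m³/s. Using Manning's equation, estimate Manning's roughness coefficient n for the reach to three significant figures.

0.0207

A = (b + z·y)·y = (5.56 + 1.2×0.75)×0.75 = 4.845 m²
P = b + 2y√(1+z²) = 5.56 + 2×0.75×√(1+1.2²) = 7.903 m
R = A/P = 4.845/7.903 = 0.6131 m
n = (1/Q)·A·R^(2/3)·S^(1/2) = (1/14.4) × 4.845 × 0.7217 × 0.08544 = 0.02075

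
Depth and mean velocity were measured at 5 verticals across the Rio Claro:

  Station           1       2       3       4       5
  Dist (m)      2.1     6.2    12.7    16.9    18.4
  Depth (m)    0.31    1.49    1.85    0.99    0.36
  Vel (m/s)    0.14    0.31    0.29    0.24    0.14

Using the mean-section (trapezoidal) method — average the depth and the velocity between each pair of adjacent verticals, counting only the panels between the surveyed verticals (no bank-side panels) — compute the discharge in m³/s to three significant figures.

Panel 1-2: Δb = 4.1 m, d̄ = (0.31+1.49)/2 = 0.9, v̄ = (0.14+0.31)/2 = 0.225 → q = 4.1×0.9×0.225 = 0.8303 m³/s
Panel 2-3: Δb = 6.5 m, d̄ = (1.49+1.85)/2 = 1.67, v̄ = (0.31+0.29)/2 = 0.3 → q = 6.5×1.67×0.3 = 3.257 m³/s
Panel 3-4: Δb = 4.2 m, d̄ = (1.85+0.99)/2 = 1.42, v̄ = (0.29+0.24)/2 = 0.265 → q = 4.2×1.42×0.265 = 1.580 m³/s
Panel 4-5: Δb = 1.5 m, d̄ = (0.99+0.36)/2 = 0.675, v̄ = (0.24+0.14)/2 = 0.19 → q = 1.5×0.675×0.19 = 0.1924 m³/s
Q = Σ q = 5.860 m³/s

5.86 m³/s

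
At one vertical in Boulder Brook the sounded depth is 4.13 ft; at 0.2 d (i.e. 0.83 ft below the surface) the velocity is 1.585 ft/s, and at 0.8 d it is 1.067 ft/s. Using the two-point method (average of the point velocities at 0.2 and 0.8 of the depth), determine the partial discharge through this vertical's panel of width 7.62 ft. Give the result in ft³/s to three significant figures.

v̄ = (1.585 + 1.067) / 2 = 1.326 ft/s
q = v̄ × d × w = 1.326 × 4.13 × 7.62 = 41.73 ft³/s

41.7 ft³/s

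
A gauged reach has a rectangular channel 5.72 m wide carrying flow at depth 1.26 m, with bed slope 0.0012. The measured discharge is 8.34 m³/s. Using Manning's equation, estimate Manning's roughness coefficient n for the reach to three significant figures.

0.0274

A = b·y = 5.72 × 1.26 = 7.207 m²
P = b + 2y = 5.72 + 2×1.26 = 8.240 m
R = A/P = 7.207/8.240 = 0.8747 m
n = (1/Q)·A·R^(2/3)·S^(1/2) = (1/8.34) × 7.207 × 0.9146 × 0.03464 = 0.02738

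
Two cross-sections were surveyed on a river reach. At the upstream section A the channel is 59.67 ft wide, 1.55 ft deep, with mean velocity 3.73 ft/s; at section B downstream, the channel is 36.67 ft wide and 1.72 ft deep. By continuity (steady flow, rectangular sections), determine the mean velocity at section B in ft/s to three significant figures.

5.47 ft/s

Q = A₁V₁ = (59.67×1.55) × 3.73 = 345.0 ft³/s
A₂ = 36.67 × 1.72 = 63.07 ft²
V₂ = Q/A₂ = 345.0/63.07 = 5.470 ft/s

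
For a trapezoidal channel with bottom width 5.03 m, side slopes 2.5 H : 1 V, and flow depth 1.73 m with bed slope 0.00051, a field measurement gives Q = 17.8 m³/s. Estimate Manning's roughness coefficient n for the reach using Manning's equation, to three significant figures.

0.0223

A = (b + z·y)·y = (5.03 + 2.5×1.73)×1.73 = 16.18 m²
P = b + 2y√(1+z²) = 5.03 + 2×1.73×√(1+2.5²) = 14.35 m
R = A/P = 16.18/14.35 = 1.128 m
n = (1/Q)·A·R^(2/3)·S^(1/2) = (1/17.8) × 16.18 × 1.084 × 0.02258 = 0.02225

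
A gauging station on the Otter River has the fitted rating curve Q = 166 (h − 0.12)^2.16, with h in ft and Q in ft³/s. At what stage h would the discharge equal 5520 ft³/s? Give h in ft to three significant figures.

h − h₀ = (Q/C)^(1/b) = (5520/166)^(1/2.16) = 5.065 ft
h = 0.12 + 5.065 = 5.185 ft

5.18 ft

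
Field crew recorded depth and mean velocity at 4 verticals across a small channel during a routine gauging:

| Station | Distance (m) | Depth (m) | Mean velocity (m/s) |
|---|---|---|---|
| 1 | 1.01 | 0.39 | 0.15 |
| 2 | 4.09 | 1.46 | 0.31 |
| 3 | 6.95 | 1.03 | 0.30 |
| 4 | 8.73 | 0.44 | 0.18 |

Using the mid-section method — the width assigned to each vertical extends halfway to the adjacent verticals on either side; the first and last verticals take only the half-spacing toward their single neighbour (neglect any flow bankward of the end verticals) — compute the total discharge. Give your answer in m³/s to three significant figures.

w_1 = (4.09 − 1.01)/2 = 1.54 m; q_1 = 0.15 × 0.39 × 1.54 = 0.09009 m³/s
w_2 = (6.95 − 1.01)/2 = 2.97 m; q_2 = 0.31 × 1.46 × 2.97 = 1.344 m³/s
w_3 = (8.73 − 4.09)/2 = 2.32 m; q_3 = 0.30 × 1.03 × 2.32 = 0.7169 m³/s
w_4 = (8.73 − 6.95)/2 = 0.89 m; q_4 = 0.18 × 0.44 × 0.89 = 0.07049 m³/s
Q = Σ qᵢ = 2.222 m³/s

2.22 m³/s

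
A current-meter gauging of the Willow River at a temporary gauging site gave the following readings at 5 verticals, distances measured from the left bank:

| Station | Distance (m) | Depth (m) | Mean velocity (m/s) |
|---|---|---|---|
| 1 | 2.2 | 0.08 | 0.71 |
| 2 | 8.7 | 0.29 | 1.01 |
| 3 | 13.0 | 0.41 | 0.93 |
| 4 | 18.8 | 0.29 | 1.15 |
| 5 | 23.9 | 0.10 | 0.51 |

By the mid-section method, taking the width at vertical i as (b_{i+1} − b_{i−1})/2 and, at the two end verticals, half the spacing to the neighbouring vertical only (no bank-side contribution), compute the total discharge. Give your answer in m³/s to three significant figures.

w_1 = (8.7 − 2.2)/2 = 3.25 m; q_1 = 0.71 × 0.08 × 3.25 = 0.1846 m³/s
w_2 = (13.0 − 2.2)/2 = 5.4 m; q_2 = 1.01 × 0.29 × 5.4 = 1.582 m³/s
w_3 = (18.8 − 8.7)/2 = 5.05 m; q_3 = 0.93 × 0.41 × 5.05 = 1.926 m³/s
w_4 = (23.9 − 13.0)/2 = 5.45 m; q_4 = 1.15 × 0.29 × 5.45 = 1.818 m³/s
w_5 = (23.9 − 18.8)/2 = 2.55 m; q_5 = 0.51 × 0.10 × 2.55 = 0.1301 m³/s
Q = Σ qᵢ = 5.639 m³/s

5.64 m³/s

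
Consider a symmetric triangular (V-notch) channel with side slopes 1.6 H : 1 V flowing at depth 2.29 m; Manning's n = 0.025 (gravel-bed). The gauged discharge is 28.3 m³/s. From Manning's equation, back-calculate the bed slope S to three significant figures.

0.00739

A = z·y² = 1.6×2.29² = 8.391 m²
P = 2y√(1+z²) = 2×2.29×√(1+1.6²) = 8.642 m
R = A/P = 8.391/8.642 = 0.9710 m
S = (Q·n / (1·A·R^(2/3)))² = (28.3×0.025 / (1×8.391×0.9805))² = 0.007395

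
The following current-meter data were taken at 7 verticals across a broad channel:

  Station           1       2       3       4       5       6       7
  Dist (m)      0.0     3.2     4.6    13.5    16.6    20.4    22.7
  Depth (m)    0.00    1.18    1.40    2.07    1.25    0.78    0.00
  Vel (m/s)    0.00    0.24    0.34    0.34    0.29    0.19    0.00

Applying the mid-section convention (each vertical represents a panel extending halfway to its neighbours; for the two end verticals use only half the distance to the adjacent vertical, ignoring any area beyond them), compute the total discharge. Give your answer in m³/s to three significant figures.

9.03 m³/s

w_2 = (4.6 − 0.0)/2 = 2.3 m; q_2 = 0.24 × 1.18 × 2.3 = 0.6514 m³/s
w_3 = (13.5 − 3.2)/2 = 5.15 m; q_3 = 0.34 × 1.40 × 5.15 = 2.451 m³/s
w_4 = (16.6 − 4.6)/2 = 6 m; q_4 = 0.34 × 2.07 × 6 = 4.223 m³/s
w_5 = (20.4 − 13.5)/2 = 3.45 m; q_5 = 0.29 × 1.25 × 3.45 = 1.251 m³/s
w_6 = (22.7 − 16.6)/2 = 3.05 m; q_6 = 0.19 × 0.78 × 3.05 = 0.4520 m³/s
Stations 1, 7 contribute zero (depth or velocity is 0).
Q = Σ qᵢ = 9.028 m³/s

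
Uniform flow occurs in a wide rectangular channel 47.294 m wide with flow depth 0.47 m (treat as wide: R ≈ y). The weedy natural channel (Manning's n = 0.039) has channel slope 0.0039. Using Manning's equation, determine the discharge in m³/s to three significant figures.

A = b·y = 47.294 × 0.47 = 22.23 m²
Wide channel: R ≈ y = 0.47 m
Q = (1/n)·A·R^(2/3)·S^(1/2) = (1/0.039) × 22.23 × 0.4700^(2/3) × 0.0039^(1/2) = 21.52 m³/s

21.5 m³/s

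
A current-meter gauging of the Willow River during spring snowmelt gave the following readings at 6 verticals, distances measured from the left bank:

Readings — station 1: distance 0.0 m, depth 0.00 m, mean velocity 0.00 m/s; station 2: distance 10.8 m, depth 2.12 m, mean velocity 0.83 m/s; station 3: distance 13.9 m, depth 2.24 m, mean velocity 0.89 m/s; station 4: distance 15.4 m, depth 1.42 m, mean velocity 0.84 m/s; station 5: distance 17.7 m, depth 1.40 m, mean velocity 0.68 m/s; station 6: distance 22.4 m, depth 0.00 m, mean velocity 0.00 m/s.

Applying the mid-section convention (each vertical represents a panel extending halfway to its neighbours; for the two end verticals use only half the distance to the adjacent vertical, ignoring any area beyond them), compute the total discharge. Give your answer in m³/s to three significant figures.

22.4 m³/s

w_2 = (13.9 − 0.0)/2 = 6.95 m; q_2 = 0.83 × 2.12 × 6.95 = 12.23 m³/s
w_3 = (15.4 − 10.8)/2 = 2.3 m; q_3 = 0.89 × 2.24 × 2.3 = 4.585 m³/s
w_4 = (17.7 − 13.9)/2 = 1.9 m; q_4 = 0.84 × 1.42 × 1.9 = 2.266 m³/s
w_5 = (22.4 − 15.4)/2 = 3.5 m; q_5 = 0.68 × 1.40 × 3.5 = 3.332 m³/s
Stations 1, 6 contribute zero (depth or velocity is 0).
Q = Σ qᵢ = 22.41 m³/s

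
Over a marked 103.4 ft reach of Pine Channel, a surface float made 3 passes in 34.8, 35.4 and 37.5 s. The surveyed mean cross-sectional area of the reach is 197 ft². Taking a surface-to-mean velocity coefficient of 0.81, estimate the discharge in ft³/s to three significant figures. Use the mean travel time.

460 ft³/s

t̄ = (34.8 + 35.4 + 37.5) / 3 = 35.9 s
v_surface = L / t̄ = 103.4 / 35.9 = 2.880 ft/s
v_mean = 0.81 × 2.880 = 2.333 ft/s
Q = A × v_mean = 197 × 2.333 = 459.6 ft³/s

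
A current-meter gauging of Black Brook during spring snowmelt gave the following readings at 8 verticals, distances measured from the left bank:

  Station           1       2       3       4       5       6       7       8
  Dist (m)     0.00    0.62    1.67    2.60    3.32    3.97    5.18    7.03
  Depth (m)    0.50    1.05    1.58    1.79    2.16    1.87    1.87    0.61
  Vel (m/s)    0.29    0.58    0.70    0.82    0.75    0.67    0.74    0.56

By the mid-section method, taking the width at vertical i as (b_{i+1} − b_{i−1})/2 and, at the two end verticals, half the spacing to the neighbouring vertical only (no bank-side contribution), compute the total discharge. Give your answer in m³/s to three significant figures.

w_1 = (0.62 − 0.00)/2 = 0.31 m; q_1 = 0.29 × 0.50 × 0.31 = 0.04495 m³/s
w_2 = (1.67 − 0.00)/2 = 0.835 m; q_2 = 0.58 × 1.05 × 0.835 = 0.5085 m³/s
w_3 = (2.60 − 0.62)/2 = 0.99 m; q_3 = 0.70 × 1.58 × 0.99 = 1.095 m³/s
w_4 = (3.32 − 1.67)/2 = 0.825 m; q_4 = 0.82 × 1.79 × 0.825 = 1.211 m³/s
w_5 = (3.97 − 2.60)/2 = 0.685 m; q_5 = 0.75 × 2.16 × 0.685 = 1.110 m³/s
w_6 = (5.18 − 3.32)/2 = 0.93 m; q_6 = 0.67 × 1.87 × 0.93 = 1.165 m³/s
w_7 = (7.03 − 3.97)/2 = 1.53 m; q_7 = 0.74 × 1.87 × 1.53 = 2.117 m³/s
w_8 = (7.03 − 5.18)/2 = 0.925 m; q_8 = 0.56 × 0.61 × 0.925 = 0.3160 m³/s
Q = Σ qᵢ = 7.567 m³/s

7.57 m³/s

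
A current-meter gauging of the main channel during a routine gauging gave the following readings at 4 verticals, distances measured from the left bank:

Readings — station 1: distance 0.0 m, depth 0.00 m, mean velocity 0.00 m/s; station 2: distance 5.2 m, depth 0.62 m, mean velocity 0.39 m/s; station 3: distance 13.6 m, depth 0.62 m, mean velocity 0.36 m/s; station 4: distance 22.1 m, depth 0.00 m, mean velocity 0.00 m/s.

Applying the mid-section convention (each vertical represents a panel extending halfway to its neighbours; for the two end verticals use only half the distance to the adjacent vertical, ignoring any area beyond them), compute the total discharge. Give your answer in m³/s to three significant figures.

w_2 = (13.6 − 0.0)/2 = 6.8 m; q_2 = 0.39 × 0.62 × 6.8 = 1.644 m³/s
w_3 = (22.1 − 5.2)/2 = 8.45 m; q_3 = 0.36 × 0.62 × 8.45 = 1.886 m³/s
Stations 1, 4 contribute zero (depth or velocity is 0).
Q = Σ qᵢ = 3.530 m³/s

3.53 m³/s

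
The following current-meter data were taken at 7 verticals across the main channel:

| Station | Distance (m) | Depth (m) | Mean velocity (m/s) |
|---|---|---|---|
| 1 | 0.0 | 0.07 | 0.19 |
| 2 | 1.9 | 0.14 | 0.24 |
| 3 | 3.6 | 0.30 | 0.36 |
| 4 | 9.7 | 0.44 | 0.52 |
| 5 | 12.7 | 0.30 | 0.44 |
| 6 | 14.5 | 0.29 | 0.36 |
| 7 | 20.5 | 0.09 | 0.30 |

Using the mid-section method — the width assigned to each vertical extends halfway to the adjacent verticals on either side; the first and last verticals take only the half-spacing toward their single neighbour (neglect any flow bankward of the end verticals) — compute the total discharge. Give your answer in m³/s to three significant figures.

w_1 = (1.9 − 0.0)/2 = 0.95 m; q_1 = 0.19 × 0.07 × 0.95 = 0.01264 m³/s
w_2 = (3.6 − 0.0)/2 = 1.8 m; q_2 = 0.24 × 0.14 × 1.8 = 0.06048 m³/s
w_3 = (9.7 − 1.9)/2 = 3.9 m; q_3 = 0.36 × 0.30 × 3.9 = 0.4212 m³/s
w_4 = (12.7 − 3.6)/2 = 4.55 m; q_4 = 0.52 × 0.44 × 4.55 = 1.041 m³/s
w_5 = (14.5 − 9.7)/2 = 2.4 m; q_5 = 0.44 × 0.30 × 2.4 = 0.3168 m³/s
w_6 = (20.5 − 12.7)/2 = 3.9 m; q_6 = 0.36 × 0.29 × 3.9 = 0.4072 m³/s
w_7 = (20.5 − 14.5)/2 = 3 m; q_7 = 0.30 × 0.09 × 3 = 0.08100 m³/s
Q = Σ qᵢ = 2.340 m³/s

2.34 m³/s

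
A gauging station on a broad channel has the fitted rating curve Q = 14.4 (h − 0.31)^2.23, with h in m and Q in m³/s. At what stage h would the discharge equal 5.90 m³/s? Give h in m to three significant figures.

0.980 m

h − h₀ = (Q/C)^(1/b) = (5.90/14.4)^(1/2.23) = 0.6702 m
h = 0.31 + 0.6702 = 0.9802 m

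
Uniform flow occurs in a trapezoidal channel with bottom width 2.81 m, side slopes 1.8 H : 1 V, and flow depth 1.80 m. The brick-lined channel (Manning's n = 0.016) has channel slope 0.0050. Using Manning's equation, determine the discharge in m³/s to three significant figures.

A = (b + z·y)·y = (2.81 + 1.8×1.80)×1.80 = 10.89 m²
P = b + 2y√(1+z²) = 2.81 + 2×1.80×√(1+1.8²) = 10.22 m
R = A/P = 10.89/10.22 = 1.065 m
Q = (1/n)·A·R^(2/3)·S^(1/2) = (1/0.016) × 10.89 × 1.065^(2/3) × 0.0050^(1/2) = 50.20 m³/s

50.2 m³/s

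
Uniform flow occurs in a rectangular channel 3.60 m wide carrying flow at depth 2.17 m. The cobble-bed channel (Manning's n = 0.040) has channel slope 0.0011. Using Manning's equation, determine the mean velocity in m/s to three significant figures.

0.820 m/s

A = b·y = 3.60 × 2.17 = 7.812 m²
P = b + 2y = 3.60 + 2×2.17 = 7.940 m
R = A/P = 7.812/7.940 = 0.9839 m
Q = (1/n)·A·R^(2/3)·S^(1/2) = (1/0.040) × 7.812 × 0.9839^(2/3) × 0.0011^(1/2) = 6.408 m³/s
V = Q/A = 6.408/7.812 = 0.8202 m/s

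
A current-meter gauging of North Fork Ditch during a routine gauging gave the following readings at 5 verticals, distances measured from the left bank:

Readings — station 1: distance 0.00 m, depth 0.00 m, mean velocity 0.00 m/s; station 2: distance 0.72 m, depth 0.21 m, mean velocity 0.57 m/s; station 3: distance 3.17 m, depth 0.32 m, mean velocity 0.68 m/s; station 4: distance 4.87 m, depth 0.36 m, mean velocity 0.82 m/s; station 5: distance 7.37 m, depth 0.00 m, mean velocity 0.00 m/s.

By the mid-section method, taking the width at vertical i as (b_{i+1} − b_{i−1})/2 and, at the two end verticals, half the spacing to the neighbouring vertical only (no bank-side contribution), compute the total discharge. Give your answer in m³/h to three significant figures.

4540 m³/h

w_2 = (3.17 − 0.00)/2 = 1.585 m; q_2 = 0.57 × 0.21 × 1.585 = 0.1897 m³/s
w_3 = (4.87 − 0.72)/2 = 2.075 m; q_3 = 0.68 × 0.32 × 2.075 = 0.4515 m³/s
w_4 = (7.37 − 3.17)/2 = 2.1 m; q_4 = 0.82 × 0.36 × 2.1 = 0.6199 m³/s
Stations 1, 5 contribute zero (depth or velocity is 0).
Q = Σ qᵢ = 1.261 m³/s
= 1.261 × 3600 = 4540 m³/h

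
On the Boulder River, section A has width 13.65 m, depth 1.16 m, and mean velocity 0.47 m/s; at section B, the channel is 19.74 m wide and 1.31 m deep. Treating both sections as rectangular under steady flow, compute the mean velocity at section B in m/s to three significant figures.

Q = A₁V₁ = (13.65×1.16) × 0.47 = 7.442 m³/s
A₂ = 19.74 × 1.31 = 25.86 m²
V₂ = Q/A₂ = 7.442/25.86 = 0.2878 m/s

0.288 m/s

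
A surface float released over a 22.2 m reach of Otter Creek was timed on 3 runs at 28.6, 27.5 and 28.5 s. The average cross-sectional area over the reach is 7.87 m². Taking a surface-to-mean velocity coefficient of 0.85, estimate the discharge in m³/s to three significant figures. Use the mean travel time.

t̄ = (28.6 + 27.5 + 28.5) / 3 = 28.2 s
v_surface = L / t̄ = 22.2 / 28.2 = 0.7872 m/s
v_mean = 0.85 × 0.7872 = 0.6691 m/s
Q = A × v_mean = 7.87 × 0.6691 = 5.266 m³/s

5.27 m³/s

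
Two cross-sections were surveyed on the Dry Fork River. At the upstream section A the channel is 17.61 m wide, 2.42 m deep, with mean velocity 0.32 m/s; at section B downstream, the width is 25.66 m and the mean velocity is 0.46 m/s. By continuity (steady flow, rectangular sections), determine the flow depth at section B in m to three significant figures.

1.16 m

Q = A₁V₁ = (17.61×2.42) × 0.32 = 13.64 m³/s
d₂ = Q/(b₂ V₂) = 13.64/(25.66×0.46) = 1.155 m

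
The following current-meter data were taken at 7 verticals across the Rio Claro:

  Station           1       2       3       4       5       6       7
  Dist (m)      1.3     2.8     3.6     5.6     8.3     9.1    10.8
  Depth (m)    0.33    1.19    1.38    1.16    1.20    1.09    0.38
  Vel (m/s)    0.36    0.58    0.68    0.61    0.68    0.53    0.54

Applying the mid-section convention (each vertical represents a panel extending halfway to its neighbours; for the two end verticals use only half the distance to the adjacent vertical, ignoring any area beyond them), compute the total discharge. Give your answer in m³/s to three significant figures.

6.18 m³/s

w_1 = (2.8 − 1.3)/2 = 0.75 m; q_1 = 0.36 × 0.33 × 0.75 = 0.08910 m³/s
w_2 = (3.6 − 1.3)/2 = 1.15 m; q_2 = 0.58 × 1.19 × 1.15 = 0.7937 m³/s
w_3 = (5.6 − 2.8)/2 = 1.4 m; q_3 = 0.68 × 1.38 × 1.4 = 1.314 m³/s
w_4 = (8.3 − 3.6)/2 = 2.35 m; q_4 = 0.61 × 1.16 × 2.35 = 1.663 m³/s
w_5 = (9.1 − 5.6)/2 = 1.75 m; q_5 = 0.68 × 1.20 × 1.75 = 1.428 m³/s
w_6 = (10.8 − 8.3)/2 = 1.25 m; q_6 = 0.53 × 1.09 × 1.25 = 0.7221 m³/s
w_7 = (10.8 − 9.1)/2 = 0.85 m; q_7 = 0.54 × 0.38 × 0.85 = 0.1744 m³/s
Q = Σ qᵢ = 6.184 m³/s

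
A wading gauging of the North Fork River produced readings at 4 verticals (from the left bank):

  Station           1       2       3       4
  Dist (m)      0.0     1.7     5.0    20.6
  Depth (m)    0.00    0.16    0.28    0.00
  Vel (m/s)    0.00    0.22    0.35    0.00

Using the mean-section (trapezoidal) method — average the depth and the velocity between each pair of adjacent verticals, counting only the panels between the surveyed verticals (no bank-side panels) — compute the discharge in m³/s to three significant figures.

Panel 1-2: Δb = 1.7 m, d̄ = (0.00+0.16)/2 = 0.08, v̄ = (0.00+0.22)/2 = 0.11 → q = 1.7×0.08×0.11 = 0.01496 m³/s
Panel 2-3: Δb = 3.3 m, d̄ = (0.16+0.28)/2 = 0.22, v̄ = (0.22+0.35)/2 = 0.285 → q = 3.3×0.22×0.285 = 0.2069 m³/s
Panel 3-4: Δb = 15.6 m, d̄ = (0.28+0.00)/2 = 0.14, v̄ = (0.35+0.00)/2 = 0.175 → q = 15.6×0.14×0.175 = 0.3822 m³/s
Q = Σ q = 0.6041 m³/s

0.604 m³/s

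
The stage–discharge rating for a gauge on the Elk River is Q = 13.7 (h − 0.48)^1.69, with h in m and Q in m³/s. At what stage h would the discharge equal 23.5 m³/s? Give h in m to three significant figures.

h − h₀ = (Q/C)^(1/b) = (23.5/13.7)^(1/1.69) = 1.376 m
h = 0.48 + 1.376 = 1.856 m

1.86 m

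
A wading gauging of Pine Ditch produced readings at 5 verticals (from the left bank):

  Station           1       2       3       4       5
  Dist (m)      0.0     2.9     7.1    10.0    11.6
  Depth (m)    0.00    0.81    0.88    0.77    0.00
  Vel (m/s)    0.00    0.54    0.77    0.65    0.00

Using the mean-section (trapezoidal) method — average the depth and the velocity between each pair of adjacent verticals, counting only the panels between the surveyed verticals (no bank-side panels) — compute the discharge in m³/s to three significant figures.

4.54 m³/s

Panel 1-2: Δb = 2.9 m, d̄ = (0.00+0.81)/2 = 0.405, v̄ = (0.00+0.54)/2 = 0.27 → q = 2.9×0.405×0.27 = 0.3171 m³/s
Panel 2-3: Δb = 4.2 m, d̄ = (0.81+0.88)/2 = 0.845, v̄ = (0.54+0.77)/2 = 0.655 → q = 4.2×0.845×0.655 = 2.325 m³/s
Panel 3-4: Δb = 2.9 m, d̄ = (0.88+0.77)/2 = 0.825, v̄ = (0.77+0.65)/2 = 0.71 → q = 2.9×0.825×0.71 = 1.699 m³/s
Panel 4-5: Δb = 1.6 m, d̄ = (0.77+0.00)/2 = 0.385, v̄ = (0.65+0.00)/2 = 0.325 → q = 1.6×0.385×0.325 = 0.2002 m³/s
Q = Σ q = 4.541 m³/s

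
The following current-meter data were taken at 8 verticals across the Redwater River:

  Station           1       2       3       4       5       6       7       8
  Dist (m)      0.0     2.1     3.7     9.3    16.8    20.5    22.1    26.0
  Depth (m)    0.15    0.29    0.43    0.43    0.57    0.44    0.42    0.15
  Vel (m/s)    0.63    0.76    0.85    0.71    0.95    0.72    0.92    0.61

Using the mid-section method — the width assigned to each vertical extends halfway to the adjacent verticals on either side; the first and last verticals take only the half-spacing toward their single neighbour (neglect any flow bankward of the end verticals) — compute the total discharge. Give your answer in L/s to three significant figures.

w_1 = (2.1 − 0.0)/2 = 1.05 m; q_1 = 0.63 × 0.15 × 1.05 = 0.09923 m³/s
w_2 = (3.7 − 0.0)/2 = 1.85 m; q_2 = 0.76 × 0.29 × 1.85 = 0.4077 m³/s
w_3 = (9.3 − 2.1)/2 = 3.6 m; q_3 = 0.85 × 0.43 × 3.6 = 1.316 m³/s
w_4 = (16.8 − 3.7)/2 = 6.55 m; q_4 = 0.71 × 0.43 × 6.55 = 2.000 m³/s
w_5 = (20.5 − 9.3)/2 = 5.6 m; q_5 = 0.95 × 0.57 × 5.6 = 3.032 m³/s
w_6 = (22.1 − 16.8)/2 = 2.65 m; q_6 = 0.72 × 0.44 × 2.65 = 0.8395 m³/s
w_7 = (26.0 − 20.5)/2 = 2.75 m; q_7 = 0.92 × 0.42 × 2.75 = 1.063 m³/s
w_8 = (26.0 − 22.1)/2 = 1.95 m; q_8 = 0.61 × 0.15 × 1.95 = 0.1784 m³/s
Q = Σ qᵢ = 8.935 m³/s
= 8.935 × 1000 = 8935 L/s

8940 L/s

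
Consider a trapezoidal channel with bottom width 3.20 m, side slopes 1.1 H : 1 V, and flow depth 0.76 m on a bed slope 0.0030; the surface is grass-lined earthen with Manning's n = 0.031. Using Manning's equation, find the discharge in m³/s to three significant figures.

A = (b + z·y)·y = (3.20 + 1.1×0.76)×0.76 = 3.067 m²
P = b + 2y√(1+z²) = 3.20 + 2×0.76×√(1+1.1²) = 5.460 m
R = A/P = 3.067/5.460 = 0.5618 m
Q = (1/n)·A·R^(2/3)·S^(1/2) = (1/0.031) × 3.067 × 0.5618^(2/3) × 0.0030^(1/2) = 3.690 m³/s

3.69 m³/s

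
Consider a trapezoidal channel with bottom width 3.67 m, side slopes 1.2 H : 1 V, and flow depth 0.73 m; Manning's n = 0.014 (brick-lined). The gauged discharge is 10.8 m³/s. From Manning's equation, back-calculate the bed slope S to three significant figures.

0.00452

A = (b + z·y)·y = (3.67 + 1.2×0.73)×0.73 = 3.319 m²
P = b + 2y√(1+z²) = 3.67 + 2×0.73×√(1+1.2²) = 5.951 m
R = A/P = 3.319/5.951 = 0.5577 m
S = (Q·n / (1·A·R^(2/3)))² = (10.8×0.014 / (1×3.319×0.6775))² = 0.004522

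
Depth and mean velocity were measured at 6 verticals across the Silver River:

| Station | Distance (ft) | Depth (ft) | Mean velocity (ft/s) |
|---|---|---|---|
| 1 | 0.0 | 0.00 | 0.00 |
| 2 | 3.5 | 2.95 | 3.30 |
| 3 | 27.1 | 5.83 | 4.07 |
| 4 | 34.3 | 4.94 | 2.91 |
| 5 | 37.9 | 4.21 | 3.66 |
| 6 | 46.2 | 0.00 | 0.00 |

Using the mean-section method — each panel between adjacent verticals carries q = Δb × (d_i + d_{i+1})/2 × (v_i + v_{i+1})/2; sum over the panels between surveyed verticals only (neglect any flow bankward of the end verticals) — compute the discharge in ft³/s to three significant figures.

Panel 1-2: Δb = 3.5 ft, d̄ = (0.00+2.95)/2 = 1.475, v̄ = (0.00+3.30)/2 = 1.65 → q = 3.5×1.475×1.65 = 8.518 ft³/s
Panel 2-3: Δb = 23.6 ft, d̄ = (2.95+5.83)/2 = 4.39, v̄ = (3.30+4.07)/2 = 3.685 → q = 23.6×4.39×3.685 = 381.8 ft³/s
Panel 3-4: Δb = 7.2 ft, d̄ = (5.83+4.94)/2 = 5.385, v̄ = (4.07+2.91)/2 = 3.49 → q = 7.2×5.385×3.49 = 135.3 ft³/s
Panel 4-5: Δb = 3.6 ft, d̄ = (4.94+4.21)/2 = 4.575, v̄ = (2.91+3.66)/2 = 3.285 → q = 3.6×4.575×3.285 = 54.10 ft³/s
Panel 5-6: Δb = 8.3 ft, d̄ = (4.21+0.00)/2 = 2.105, v̄ = (3.66+0.00)/2 = 1.83 → q = 8.3×2.105×1.83 = 31.97 ft³/s
Q = Σ q = 611.7 ft³/s

612 ft³/s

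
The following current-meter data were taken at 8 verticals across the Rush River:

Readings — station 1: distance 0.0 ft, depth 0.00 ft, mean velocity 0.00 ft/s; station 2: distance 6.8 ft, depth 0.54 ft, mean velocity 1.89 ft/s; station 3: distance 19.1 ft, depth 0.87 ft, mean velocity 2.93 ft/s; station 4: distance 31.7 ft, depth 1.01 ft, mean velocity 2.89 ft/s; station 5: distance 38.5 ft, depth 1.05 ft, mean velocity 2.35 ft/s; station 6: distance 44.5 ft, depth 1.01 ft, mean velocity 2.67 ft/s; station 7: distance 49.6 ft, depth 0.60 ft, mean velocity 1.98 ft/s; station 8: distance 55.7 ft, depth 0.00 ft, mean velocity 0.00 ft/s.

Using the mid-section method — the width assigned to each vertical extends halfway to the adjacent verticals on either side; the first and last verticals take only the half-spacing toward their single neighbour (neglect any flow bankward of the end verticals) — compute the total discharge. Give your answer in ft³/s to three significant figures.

w_2 = (19.1 − 0.0)/2 = 9.55 ft; q_2 = 1.89 × 0.54 × 9.55 = 9.747 ft³/s
w_3 = (31.7 − 6.8)/2 = 12.45 ft; q_3 = 2.93 × 0.87 × 12.45 = 31.74 ft³/s
w_4 = (38.5 − 19.1)/2 = 9.7 ft; q_4 = 2.89 × 1.01 × 9.7 = 28.31 ft³/s
w_5 = (44.5 − 31.7)/2 = 6.4 ft; q_5 = 2.35 × 1.05 × 6.4 = 15.79 ft³/s
w_6 = (49.6 − 38.5)/2 = 5.55 ft; q_6 = 2.67 × 1.01 × 5.55 = 14.97 ft³/s
w_7 = (55.7 − 44.5)/2 = 5.6 ft; q_7 = 1.98 × 0.60 × 5.6 = 6.653 ft³/s
Stations 1, 8 contribute zero (depth or velocity is 0).
Q = Σ qᵢ = 107.2 ft³/s

107 ft³/s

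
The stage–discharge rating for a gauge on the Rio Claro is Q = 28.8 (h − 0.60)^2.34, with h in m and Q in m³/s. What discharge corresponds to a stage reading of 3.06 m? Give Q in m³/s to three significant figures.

Q = 28.8 × (3.06 − 0.60)^2.34 = 28.8 × 2.46^2.34 = 236.7 m³/s

237 m³/s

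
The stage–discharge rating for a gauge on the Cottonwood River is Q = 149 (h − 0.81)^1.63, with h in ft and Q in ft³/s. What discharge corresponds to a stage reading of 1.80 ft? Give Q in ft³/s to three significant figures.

147 ft³/s

Q = 149 × (1.80 − 0.81)^1.63 = 149 × 0.99^1.63 = 146.6 ft³/s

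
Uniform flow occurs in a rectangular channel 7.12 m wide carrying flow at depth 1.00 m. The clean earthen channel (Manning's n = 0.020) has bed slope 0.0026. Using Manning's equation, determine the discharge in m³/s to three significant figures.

15.4 m³/s

A = b·y = 7.12 × 1.00 = 7.120 m²
P = b + 2y = 7.12 + 2×1.00 = 9.120 m
R = A/P = 7.120/9.120 = 0.7807 m
Q = (1/n)·A·R^(2/3)·S^(1/2) = (1/0.020) × 7.120 × 0.7807^(2/3) × 0.0026^(1/2) = 15.39 m³/s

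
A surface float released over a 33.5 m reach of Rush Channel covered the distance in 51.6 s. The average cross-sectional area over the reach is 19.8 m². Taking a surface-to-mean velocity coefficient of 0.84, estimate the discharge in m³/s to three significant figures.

10.8 m³/s

v_surface = L / t̄ = 33.5 / 51.6 = 0.6492 m/s
v_mean = 0.84 × 0.6492 = 0.5453 m/s
Q = A × v_mean = 19.8 × 0.5453 = 10.80 m³/s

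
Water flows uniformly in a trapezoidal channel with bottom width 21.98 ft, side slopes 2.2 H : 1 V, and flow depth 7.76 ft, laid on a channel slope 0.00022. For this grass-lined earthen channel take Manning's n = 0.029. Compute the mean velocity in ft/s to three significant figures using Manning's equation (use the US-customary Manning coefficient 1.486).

2.25 ft/s

A = (b + z·y)·y = (21.98 + 2.2×7.76)×7.76 = 303.0 ft²
P = b + 2y√(1+z²) = 21.98 + 2×7.76×√(1+2.2²) = 59.49 ft
R = A/P = 303.0/59.49 = 5.094 ft
Q = (1.486/n)·A·R^(2/3)·S^(1/2) = (1.486/0.029) × 303.0 × 5.094^(2/3) × 0.00022^(1/2) = 681.9 ft³/s
V = Q/A = 681.9/303.0 = 2.250 ft/s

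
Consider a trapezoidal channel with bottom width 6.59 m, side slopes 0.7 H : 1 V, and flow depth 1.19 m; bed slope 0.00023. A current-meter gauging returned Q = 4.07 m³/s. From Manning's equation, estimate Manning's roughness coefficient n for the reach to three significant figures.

0.0314

A = (b + z·y)·y = (6.59 + 0.7×1.19)×1.19 = 8.833 m²
P = b + 2y√(1+z²) = 6.59 + 2×1.19×√(1+0.7²) = 9.495 m
R = A/P = 8.833/9.495 = 0.9303 m
n = (1/Q)·A·R^(2/3)·S^(1/2) = (1/4.07) × 8.833 × 0.9530 × 0.01517 = 0.03137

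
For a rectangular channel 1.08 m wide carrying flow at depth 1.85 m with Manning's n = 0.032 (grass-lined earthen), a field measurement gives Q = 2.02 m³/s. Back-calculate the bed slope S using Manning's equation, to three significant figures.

0.00335

A = b·y = 1.08 × 1.85 = 1.998 m²
P = b + 2y = 1.08 + 2×1.85 = 4.780 m
R = A/P = 1.998/4.780 = 0.4180 m
S = (Q·n / (1·A·R^(2/3)))² = (2.02×0.032 / (1×1.998×0.5590))² = 0.003349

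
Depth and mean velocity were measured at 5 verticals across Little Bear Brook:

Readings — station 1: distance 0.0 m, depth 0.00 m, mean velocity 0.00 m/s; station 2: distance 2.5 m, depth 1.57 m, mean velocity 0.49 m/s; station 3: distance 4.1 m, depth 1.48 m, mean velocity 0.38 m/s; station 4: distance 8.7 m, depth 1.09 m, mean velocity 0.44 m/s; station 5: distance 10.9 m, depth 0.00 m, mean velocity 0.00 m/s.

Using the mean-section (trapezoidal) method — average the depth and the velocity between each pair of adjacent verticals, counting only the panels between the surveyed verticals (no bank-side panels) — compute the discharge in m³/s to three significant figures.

Panel 1-2: Δb = 2.5 m, d̄ = (0.00+1.57)/2 = 0.785, v̄ = (0.00+0.49)/2 = 0.245 → q = 2.5×0.785×0.245 = 0.4808 m³/s
Panel 2-3: Δb = 1.6 m, d̄ = (1.57+1.48)/2 = 1.525, v̄ = (0.49+0.38)/2 = 0.435 → q = 1.6×1.525×0.435 = 1.061 m³/s
Panel 3-4: Δb = 4.6 m, d̄ = (1.48+1.09)/2 = 1.285, v̄ = (0.38+0.44)/2 = 0.41 → q = 4.6×1.285×0.41 = 2.424 m³/s
Panel 4-5: Δb = 2.2 m, d̄ = (1.09+0.00)/2 = 0.545, v̄ = (0.44+0.00)/2 = 0.22 → q = 2.2×0.545×0.22 = 0.2638 m³/s
Q = Σ q = 4.230 m³/s

4.23 m³/s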